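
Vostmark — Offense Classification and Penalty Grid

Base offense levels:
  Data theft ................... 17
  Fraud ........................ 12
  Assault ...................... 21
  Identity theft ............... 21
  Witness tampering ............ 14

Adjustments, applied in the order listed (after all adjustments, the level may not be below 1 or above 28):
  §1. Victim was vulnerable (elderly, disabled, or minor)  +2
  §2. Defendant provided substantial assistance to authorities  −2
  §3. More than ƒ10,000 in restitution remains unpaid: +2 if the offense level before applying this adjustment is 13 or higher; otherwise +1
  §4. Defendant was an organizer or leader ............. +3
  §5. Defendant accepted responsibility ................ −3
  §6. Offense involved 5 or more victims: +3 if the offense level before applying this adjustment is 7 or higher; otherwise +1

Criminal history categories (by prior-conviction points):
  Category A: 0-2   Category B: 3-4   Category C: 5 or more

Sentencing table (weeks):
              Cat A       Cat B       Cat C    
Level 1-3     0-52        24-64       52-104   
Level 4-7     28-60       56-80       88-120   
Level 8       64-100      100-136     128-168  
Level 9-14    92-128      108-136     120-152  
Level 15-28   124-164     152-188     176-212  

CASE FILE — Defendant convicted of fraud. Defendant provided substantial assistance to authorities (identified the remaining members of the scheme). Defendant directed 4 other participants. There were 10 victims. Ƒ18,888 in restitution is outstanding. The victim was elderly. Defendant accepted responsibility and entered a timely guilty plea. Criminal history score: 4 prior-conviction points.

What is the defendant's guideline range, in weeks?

Base offense level for fraud: 12.
§1 applies: 12 + 2 = 14.
§2 applies: 14 − 2 = 12.
§3 applies (level before this adjustment is 12 < 13, so +1): 12 + 1 = 13.
§4 applies: 13 + 3 = 16.
§5 applies: 16 − 3 = 13.
§6 applies (level before this adjustment is 13 ≥ 7, so +3): 13 + 3 = 16.
Final offense level: 16.
Criminal history: 4 prior points → Category B (3-4).
Level 16 falls in the 15-28 band.
Grid: Level 15-28 × Category B = 152-188 weeks.

152-188 weeks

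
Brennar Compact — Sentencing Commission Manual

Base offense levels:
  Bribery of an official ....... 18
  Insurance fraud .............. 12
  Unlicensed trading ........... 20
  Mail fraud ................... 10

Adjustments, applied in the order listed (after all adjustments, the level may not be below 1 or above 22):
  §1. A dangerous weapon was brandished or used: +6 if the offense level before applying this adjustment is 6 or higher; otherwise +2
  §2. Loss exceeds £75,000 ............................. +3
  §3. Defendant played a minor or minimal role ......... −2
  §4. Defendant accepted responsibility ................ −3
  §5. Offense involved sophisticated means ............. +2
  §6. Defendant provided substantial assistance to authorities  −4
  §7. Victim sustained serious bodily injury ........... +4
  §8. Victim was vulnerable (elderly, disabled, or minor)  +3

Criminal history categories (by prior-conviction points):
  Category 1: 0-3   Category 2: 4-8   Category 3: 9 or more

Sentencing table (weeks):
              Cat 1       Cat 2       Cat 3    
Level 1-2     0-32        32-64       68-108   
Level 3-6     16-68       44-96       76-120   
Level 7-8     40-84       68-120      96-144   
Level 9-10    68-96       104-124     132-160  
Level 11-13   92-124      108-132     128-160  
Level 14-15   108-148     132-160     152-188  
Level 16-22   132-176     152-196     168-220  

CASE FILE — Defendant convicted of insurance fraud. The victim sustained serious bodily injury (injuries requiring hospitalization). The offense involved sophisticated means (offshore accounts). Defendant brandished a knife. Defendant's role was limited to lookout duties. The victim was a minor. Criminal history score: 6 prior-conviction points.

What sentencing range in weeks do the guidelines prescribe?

Base offense level for insurance fraud: 12.
§1 applies (level before this adjustment is 12 ≥ 6, so +6): 12 + 6 = 18.
§3 applies: 18 − 2 = 16.
§5 applies: 16 + 2 = 18.
§6 does not apply.
§7 applies: 18 + 4 = 22.
§8 applies: 22 + 3 = 25.
Level 25 exceeds the maximum of 22; capped at 22.
Final offense level: 22.
Criminal history: 6 prior points → Category 2 (4-8).
Level 22 falls in the 16-22 band.
Grid: Level 16-22 × Category 2 = 152-196 weeks.

152-196 weeks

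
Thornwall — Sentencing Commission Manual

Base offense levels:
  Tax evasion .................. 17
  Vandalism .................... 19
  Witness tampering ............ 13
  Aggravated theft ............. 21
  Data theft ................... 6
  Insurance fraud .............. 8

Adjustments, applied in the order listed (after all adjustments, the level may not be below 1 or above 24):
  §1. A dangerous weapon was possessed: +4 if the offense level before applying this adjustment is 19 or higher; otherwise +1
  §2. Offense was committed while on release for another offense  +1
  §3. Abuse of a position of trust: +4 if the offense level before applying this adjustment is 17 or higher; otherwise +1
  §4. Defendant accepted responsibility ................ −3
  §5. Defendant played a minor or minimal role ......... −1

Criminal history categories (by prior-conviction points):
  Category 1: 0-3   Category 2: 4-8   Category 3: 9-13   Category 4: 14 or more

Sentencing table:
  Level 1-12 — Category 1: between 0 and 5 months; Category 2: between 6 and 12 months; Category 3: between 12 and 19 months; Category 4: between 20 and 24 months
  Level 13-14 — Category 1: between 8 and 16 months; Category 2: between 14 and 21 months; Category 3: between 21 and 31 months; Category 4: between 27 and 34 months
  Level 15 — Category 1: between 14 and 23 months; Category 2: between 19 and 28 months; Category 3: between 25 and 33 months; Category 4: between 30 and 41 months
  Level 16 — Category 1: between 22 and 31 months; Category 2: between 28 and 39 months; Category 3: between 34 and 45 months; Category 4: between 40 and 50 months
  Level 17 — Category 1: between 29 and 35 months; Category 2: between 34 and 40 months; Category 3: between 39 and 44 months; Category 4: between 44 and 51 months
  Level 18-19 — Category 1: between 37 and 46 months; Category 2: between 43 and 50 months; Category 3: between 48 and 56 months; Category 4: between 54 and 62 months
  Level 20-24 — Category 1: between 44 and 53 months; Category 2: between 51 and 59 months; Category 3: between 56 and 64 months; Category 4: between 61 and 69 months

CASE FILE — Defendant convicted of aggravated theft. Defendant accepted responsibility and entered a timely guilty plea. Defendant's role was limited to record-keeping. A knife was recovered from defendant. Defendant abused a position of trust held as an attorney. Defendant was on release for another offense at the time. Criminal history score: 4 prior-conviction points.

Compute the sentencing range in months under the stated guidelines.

51-59 months

Base offense level for aggravated theft: 21.
§1 applies (level before this adjustment is 21 ≥ 19, so +4): 21 + 4 = 25.
§2 applies: 25 + 1 = 26.
§3 applies (level before this adjustment is 26 ≥ 17, so +4): 26 + 4 = 30.
§4 applies: 30 − 3 = 27.
§5 applies: 27 − 1 = 26.
Level 26 exceeds the maximum of 24; capped at 24.
Final offense level: 24.
Criminal history: 4 prior points → Category 2 (4-8).
Level 24 falls in the 20-24 band.
Grid: Level 20-24 × Category 2 = 51-59 months.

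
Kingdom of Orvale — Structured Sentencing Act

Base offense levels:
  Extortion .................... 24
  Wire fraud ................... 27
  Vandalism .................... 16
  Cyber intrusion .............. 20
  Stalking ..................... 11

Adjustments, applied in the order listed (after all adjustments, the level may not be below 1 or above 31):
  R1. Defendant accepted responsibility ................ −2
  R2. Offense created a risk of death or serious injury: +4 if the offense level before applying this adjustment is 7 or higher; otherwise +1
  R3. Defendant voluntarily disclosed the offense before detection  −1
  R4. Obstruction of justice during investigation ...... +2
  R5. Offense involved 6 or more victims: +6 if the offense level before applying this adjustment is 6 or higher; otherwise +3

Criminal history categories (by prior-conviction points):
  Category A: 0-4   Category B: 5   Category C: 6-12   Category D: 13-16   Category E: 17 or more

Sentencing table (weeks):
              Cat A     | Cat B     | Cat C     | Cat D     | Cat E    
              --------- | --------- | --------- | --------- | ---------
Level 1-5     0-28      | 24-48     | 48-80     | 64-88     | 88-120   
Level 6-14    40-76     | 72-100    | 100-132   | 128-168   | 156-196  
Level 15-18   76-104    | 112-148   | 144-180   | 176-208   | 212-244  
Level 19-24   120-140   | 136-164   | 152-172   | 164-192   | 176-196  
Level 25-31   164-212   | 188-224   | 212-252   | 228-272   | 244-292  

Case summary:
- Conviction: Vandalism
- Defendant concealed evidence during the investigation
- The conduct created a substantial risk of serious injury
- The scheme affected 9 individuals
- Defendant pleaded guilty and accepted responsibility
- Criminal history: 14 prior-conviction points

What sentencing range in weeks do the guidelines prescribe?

Base offense level for vandalism: 16.
R1 applies: 16 − 2 = 14.
R2 applies (level before this adjustment is 14 ≥ 7, so +4): 14 + 4 = 18.
R4 applies: 18 + 2 = 20.
R5 applies (level before this adjustment is 20 ≥ 6, so +6): 20 + 6 = 26.
Final offense level: 26.
Criminal history: 14 prior points → Category D (13-16).
Level 26 falls in the 25-31 band.
Grid: Level 25-31 × Category D = 228-272 weeks.

228-272 weeks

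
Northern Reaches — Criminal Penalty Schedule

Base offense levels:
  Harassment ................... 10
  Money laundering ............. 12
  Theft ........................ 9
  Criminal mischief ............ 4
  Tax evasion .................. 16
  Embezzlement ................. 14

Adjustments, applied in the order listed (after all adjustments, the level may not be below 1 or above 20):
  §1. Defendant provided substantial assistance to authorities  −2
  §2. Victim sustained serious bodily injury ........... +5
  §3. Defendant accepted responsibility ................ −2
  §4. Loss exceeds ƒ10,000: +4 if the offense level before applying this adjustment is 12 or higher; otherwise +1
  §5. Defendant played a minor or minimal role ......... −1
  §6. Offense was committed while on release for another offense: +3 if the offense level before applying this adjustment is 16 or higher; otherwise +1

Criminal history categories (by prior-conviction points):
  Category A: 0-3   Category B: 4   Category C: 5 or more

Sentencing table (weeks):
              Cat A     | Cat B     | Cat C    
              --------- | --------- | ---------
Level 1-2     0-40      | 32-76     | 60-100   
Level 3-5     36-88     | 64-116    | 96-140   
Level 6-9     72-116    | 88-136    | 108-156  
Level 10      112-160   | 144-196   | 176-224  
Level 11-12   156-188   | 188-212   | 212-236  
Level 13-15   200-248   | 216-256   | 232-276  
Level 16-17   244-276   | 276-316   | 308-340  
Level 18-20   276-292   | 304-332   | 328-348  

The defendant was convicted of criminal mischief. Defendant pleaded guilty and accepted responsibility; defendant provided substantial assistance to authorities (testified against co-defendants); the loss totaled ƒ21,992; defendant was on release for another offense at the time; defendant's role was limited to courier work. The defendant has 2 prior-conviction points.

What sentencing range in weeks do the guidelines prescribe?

0-40 weeks

Base offense level for criminal mischief: 4.
§1 applies: 4 − 2 = 2.
§3 applies: 2 − 2 = 0.
§4 applies (level before this adjustment is 0 < 12, so +1): 0 + 1 = 1.
§5 applies: 1 − 1 = 0.
§6 applies (level before this adjustment is 0 < 16, so +1): 0 + 1 = 1.
Final offense level: 1.
Criminal history: 2 prior points → Category A (0-3).
Level 1 falls in the 1-2 band.
Grid: Level 1-2 × Category A = 0-40 weeks.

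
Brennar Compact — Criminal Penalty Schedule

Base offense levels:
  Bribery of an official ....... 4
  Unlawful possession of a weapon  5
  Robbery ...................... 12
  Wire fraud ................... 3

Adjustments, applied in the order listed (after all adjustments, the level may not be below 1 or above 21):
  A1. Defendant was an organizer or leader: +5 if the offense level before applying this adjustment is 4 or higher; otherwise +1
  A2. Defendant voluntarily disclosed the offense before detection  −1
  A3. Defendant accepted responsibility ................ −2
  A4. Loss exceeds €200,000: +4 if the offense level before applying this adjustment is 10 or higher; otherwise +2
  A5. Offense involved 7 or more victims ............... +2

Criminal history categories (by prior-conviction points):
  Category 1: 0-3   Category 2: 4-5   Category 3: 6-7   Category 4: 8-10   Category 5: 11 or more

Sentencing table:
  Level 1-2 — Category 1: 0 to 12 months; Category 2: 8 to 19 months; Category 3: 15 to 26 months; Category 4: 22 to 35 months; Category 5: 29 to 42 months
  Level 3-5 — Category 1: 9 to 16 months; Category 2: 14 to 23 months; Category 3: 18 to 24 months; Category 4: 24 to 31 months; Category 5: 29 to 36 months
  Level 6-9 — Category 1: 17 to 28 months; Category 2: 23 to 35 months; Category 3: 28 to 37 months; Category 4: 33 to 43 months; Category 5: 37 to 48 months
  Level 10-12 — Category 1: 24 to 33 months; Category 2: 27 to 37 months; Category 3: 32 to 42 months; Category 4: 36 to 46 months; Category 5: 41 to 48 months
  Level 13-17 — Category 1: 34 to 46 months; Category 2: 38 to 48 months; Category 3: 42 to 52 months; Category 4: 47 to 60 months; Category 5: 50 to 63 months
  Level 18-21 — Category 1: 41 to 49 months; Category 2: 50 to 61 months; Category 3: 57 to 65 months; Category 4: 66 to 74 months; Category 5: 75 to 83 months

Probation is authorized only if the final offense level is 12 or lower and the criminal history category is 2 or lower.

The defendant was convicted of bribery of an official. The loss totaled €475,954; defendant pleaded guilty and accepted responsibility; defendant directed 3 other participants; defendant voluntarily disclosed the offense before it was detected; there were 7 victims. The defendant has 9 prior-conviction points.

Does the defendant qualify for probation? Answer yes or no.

No

Base offense level for bribery of an official: 4.
A1 applies (level before this adjustment is 4 ≥ 4, so +5): 4 + 5 = 9.
A2 applies: 9 − 1 = 8.
A3 applies: 8 − 2 = 6.
A4 applies (level before this adjustment is 6 < 10, so +2): 6 + 2 = 8.
A5 applies: 8 + 2 = 10.
Final offense level: 10.
Criminal history: 9 prior points → Category 4 (8-10).
Level 10 falls in the 10-12 band.
Grid: Level 10-12 × Category 4 = 36-46 months.
Probation check: level 10 ≤ 12 and category 4 > 2 → not eligible.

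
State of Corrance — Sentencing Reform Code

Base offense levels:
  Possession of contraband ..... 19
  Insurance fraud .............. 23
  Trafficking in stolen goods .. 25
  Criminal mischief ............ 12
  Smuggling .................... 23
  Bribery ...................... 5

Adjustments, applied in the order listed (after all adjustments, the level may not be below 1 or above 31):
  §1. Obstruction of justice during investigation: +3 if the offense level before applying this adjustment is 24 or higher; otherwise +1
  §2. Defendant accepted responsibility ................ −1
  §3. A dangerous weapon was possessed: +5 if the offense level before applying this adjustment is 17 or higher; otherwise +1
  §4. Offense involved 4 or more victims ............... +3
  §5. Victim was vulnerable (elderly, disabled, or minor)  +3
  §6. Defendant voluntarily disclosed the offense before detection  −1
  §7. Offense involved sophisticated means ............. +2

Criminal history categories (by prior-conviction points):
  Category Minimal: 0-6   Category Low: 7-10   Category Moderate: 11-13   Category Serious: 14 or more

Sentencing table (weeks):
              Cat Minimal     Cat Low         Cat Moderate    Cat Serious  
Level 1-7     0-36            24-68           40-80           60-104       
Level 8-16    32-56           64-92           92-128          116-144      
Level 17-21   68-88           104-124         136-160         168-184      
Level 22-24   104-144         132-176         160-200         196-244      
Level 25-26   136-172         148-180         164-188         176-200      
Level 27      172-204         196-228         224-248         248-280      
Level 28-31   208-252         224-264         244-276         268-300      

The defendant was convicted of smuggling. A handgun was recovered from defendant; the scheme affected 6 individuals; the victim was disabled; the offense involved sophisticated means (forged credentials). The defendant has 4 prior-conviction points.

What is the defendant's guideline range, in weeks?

Base offense level for smuggling: 23.
§2 does not apply.
§3 applies (level before this adjustment is 23 ≥ 17, so +5): 23 + 5 = 28.
§4 applies: 28 + 3 = 31.
§5 applies: 31 + 3 = 34.
§7 applies: 34 + 2 = 36.
Level 36 exceeds the maximum of 31; capped at 31.
Final offense level: 31.
Criminal history: 4 prior points → Category Minimal (0-6).
Level 31 falls in the 28-31 band.
Grid: Level 28-31 × Category Minimal = 208-252 weeks.

208-252 weeks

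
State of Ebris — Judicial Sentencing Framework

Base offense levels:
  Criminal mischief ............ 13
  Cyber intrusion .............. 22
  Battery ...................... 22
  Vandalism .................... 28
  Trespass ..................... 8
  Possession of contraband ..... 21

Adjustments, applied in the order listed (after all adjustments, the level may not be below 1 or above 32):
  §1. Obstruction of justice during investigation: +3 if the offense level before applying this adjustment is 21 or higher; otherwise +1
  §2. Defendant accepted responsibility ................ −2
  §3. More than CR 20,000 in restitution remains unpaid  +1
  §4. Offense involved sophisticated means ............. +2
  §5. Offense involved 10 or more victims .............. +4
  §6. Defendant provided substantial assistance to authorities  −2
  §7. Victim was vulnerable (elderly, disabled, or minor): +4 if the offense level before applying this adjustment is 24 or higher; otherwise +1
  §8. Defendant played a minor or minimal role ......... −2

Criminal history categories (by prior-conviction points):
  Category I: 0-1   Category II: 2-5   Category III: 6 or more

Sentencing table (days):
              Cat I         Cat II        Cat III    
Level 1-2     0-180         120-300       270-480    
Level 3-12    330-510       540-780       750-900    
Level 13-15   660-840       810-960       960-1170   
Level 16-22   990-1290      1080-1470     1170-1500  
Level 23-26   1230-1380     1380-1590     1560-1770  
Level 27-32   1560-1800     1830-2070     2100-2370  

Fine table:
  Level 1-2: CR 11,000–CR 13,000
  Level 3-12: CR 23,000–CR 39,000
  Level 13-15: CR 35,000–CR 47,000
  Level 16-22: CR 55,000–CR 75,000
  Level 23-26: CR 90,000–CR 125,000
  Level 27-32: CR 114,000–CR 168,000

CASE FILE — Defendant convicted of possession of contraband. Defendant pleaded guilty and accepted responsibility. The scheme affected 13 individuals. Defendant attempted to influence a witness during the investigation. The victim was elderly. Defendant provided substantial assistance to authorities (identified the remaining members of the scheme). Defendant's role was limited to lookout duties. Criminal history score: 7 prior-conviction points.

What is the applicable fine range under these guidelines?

CR 90,000–CR 125,000

Base offense level for possession of contraband: 21.
§1 applies (level before this adjustment is 21 ≥ 21, so +3): 21 + 3 = 24.
§2 applies: 24 − 2 = 22.
§4 does not apply.
§5 applies: 22 + 4 = 26.
§6 applies: 26 − 2 = 24.
§7 applies (level before this adjustment is 24 ≥ 24, so +4): 24 + 4 = 28.
§8 applies: 28 − 2 = 26.
Final offense level: 26.
Level 26 falls in the 23-26 band.
Fine table: Level 23-26 → CR 90,000–CR 125,000.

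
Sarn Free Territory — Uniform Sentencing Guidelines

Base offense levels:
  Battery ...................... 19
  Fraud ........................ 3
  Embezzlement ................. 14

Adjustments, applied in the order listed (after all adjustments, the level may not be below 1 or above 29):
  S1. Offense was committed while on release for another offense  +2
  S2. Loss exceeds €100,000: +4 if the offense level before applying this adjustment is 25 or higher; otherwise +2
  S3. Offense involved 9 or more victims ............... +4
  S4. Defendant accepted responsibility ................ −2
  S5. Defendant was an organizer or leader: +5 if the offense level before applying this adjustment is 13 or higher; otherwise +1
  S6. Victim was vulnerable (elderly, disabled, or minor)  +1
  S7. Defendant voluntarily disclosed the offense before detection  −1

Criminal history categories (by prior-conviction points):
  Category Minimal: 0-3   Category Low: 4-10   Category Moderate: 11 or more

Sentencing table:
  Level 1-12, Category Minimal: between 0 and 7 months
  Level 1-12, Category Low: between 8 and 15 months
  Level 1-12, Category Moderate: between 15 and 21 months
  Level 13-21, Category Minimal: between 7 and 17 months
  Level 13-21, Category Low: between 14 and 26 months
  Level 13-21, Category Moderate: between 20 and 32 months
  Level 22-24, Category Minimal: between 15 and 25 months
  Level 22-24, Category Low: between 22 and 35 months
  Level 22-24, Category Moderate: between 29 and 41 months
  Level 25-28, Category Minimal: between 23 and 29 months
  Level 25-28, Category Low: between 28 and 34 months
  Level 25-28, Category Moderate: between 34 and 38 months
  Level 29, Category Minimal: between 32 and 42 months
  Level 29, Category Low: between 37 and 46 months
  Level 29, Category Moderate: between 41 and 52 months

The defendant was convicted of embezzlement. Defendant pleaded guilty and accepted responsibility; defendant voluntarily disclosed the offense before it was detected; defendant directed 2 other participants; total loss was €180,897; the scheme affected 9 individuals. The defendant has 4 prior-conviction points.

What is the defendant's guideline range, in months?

22-35 months

Base offense level for embezzlement: 14.
S2 applies (level before this adjustment is 14 < 25, so +2): 14 + 2 = 16.
S3 applies: 16 + 4 = 20.
S4 applies: 20 − 2 = 18.
S5 applies (level before this adjustment is 18 ≥ 13, so +5): 18 + 5 = 23.
S6 does not apply.
S7 applies: 23 − 1 = 22.
Final offense level: 22.
Criminal history: 4 prior points → Category Low (4-10).
Level 22 falls in the 22-24 band.
Grid: Level 22-24 × Category Low = 22-35 months.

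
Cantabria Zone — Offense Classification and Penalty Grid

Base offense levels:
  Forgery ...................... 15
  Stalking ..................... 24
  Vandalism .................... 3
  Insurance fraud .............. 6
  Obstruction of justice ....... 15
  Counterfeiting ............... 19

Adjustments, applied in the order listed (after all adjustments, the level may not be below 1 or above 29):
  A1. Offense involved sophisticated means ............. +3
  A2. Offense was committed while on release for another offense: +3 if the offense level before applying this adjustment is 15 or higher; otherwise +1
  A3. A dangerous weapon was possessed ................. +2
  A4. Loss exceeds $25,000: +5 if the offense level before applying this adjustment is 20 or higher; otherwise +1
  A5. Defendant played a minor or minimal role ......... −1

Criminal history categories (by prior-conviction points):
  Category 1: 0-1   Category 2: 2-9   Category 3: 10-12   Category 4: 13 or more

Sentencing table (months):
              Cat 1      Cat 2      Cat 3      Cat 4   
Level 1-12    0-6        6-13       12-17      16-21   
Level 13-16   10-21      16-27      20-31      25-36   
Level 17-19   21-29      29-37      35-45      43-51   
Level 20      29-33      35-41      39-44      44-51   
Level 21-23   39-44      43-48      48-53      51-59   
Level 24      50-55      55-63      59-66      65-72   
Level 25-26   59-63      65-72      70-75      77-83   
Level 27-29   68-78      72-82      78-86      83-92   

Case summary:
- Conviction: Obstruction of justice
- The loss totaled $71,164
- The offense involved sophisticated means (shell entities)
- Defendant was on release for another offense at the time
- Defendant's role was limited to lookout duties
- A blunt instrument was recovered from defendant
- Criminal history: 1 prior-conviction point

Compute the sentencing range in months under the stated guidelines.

Base offense level for obstruction of justice: 15.
A1 applies: 15 + 3 = 18.
A2 applies (level before this adjustment is 18 ≥ 15, so +3): 18 + 3 = 21.
A3 applies: 21 + 2 = 23.
A4 applies (level before this adjustment is 23 ≥ 20, so +5): 23 + 5 = 28.
A5 applies: 28 − 1 = 27.
Final offense level: 27.
Criminal history: 1 prior point → Category 1 (0-1).
Level 27 falls in the 27-29 band.
Grid: Level 27-29 × Category 1 = 68-78 months.

68-78 months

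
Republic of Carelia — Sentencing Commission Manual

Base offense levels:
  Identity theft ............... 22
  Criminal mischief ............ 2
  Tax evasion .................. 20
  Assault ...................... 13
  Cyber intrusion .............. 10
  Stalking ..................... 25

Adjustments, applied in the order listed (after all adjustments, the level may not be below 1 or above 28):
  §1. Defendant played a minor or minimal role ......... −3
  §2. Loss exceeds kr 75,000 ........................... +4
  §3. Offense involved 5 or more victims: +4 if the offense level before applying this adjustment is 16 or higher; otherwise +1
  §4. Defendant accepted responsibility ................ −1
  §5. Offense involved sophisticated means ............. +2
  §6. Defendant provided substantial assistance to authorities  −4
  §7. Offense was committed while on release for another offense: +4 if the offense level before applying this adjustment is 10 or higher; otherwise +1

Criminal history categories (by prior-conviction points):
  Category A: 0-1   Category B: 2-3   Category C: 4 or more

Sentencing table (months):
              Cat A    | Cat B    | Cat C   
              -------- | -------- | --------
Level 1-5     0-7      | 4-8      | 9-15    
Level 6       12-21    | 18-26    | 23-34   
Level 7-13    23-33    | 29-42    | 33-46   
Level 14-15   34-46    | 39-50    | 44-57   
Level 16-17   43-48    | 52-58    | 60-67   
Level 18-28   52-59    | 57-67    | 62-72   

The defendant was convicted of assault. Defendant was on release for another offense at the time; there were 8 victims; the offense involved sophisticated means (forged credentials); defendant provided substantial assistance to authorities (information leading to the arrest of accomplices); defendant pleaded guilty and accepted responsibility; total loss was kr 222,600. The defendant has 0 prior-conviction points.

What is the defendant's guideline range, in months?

Base offense level for assault: 13.
§2 applies: 13 + 4 = 17.
§3 applies (level before this adjustment is 17 ≥ 16, so +4): 17 + 4 = 21.
§4 applies: 21 − 1 = 20.
§5 applies: 20 + 2 = 22.
§6 applies: 22 − 4 = 18.
§7 applies (level before this adjustment is 18 ≥ 10, so +4): 18 + 4 = 22.
Final offense level: 22.
Criminal history: 0 prior points → Category A (0-1).
Level 22 falls in the 18-28 band.
Grid: Level 18-28 × Category A = 52-59 months.

52-59 months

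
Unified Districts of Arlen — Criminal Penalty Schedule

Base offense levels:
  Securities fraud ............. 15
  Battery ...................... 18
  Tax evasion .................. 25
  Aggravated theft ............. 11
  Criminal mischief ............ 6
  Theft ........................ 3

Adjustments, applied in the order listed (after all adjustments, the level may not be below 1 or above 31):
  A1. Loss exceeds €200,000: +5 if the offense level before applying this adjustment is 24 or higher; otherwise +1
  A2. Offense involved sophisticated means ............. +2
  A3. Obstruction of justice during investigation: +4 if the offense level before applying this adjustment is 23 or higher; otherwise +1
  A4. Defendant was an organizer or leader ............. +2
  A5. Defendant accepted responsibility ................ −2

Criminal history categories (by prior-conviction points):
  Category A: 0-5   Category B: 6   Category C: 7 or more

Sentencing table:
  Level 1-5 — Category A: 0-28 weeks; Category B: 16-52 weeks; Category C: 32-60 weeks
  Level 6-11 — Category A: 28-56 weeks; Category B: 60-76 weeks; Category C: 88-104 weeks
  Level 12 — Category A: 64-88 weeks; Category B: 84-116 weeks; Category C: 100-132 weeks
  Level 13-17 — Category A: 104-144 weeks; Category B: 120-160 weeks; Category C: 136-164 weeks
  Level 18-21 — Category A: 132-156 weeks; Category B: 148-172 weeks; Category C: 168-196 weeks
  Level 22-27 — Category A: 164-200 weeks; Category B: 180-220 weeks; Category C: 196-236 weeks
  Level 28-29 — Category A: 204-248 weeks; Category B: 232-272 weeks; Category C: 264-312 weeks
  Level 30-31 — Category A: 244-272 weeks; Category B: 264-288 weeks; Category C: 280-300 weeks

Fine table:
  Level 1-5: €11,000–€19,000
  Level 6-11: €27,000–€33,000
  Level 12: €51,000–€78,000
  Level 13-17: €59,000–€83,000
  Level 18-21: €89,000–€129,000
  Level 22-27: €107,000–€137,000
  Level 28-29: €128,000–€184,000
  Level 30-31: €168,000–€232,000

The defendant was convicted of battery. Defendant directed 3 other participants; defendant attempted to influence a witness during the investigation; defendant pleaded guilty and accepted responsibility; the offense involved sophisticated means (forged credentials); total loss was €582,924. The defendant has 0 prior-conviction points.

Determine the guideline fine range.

€107,000–€137,000

Base offense level for battery: 18.
A1 applies (level before this adjustment is 18 < 24, so +1): 18 + 1 = 19.
A2 applies: 19 + 2 = 21.
A3 applies (level before this adjustment is 21 < 23, so +1): 21 + 1 = 22.
A4 applies: 22 + 2 = 24.
A5 applies: 24 − 2 = 22.
Final offense level: 22.
Level 22 falls in the 22-27 band.
Fine table: Level 22-27 → €107,000–€137,000.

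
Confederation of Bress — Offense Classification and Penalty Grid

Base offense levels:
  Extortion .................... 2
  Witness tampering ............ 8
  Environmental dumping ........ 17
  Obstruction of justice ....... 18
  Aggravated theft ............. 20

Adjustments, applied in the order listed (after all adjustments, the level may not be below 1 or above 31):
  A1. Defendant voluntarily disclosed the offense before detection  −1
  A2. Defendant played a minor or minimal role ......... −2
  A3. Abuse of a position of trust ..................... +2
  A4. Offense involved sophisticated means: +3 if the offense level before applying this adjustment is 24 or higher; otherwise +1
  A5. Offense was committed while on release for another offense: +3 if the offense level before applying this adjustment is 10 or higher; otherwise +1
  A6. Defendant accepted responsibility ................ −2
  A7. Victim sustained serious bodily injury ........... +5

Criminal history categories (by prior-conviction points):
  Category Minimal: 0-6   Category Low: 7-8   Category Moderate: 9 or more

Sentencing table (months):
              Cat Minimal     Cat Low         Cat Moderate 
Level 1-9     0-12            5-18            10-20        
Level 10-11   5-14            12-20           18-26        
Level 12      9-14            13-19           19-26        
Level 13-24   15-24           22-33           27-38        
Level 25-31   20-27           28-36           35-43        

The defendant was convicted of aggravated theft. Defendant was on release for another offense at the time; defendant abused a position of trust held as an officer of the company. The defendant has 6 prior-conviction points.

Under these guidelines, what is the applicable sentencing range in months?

Base offense level for aggravated theft: 20.
A2 does not apply.
A3 applies: 20 + 2 = 22.
A5 applies (level before this adjustment is 22 ≥ 10, so +3): 22 + 3 = 25.
A6 does not apply.
A7 does not apply.
Final offense level: 25.
Criminal history: 6 prior points → Category Minimal (0-6).
Level 25 falls in the 25-31 band.
Grid: Level 25-31 × Category Minimal = 20-27 months.

20-27 months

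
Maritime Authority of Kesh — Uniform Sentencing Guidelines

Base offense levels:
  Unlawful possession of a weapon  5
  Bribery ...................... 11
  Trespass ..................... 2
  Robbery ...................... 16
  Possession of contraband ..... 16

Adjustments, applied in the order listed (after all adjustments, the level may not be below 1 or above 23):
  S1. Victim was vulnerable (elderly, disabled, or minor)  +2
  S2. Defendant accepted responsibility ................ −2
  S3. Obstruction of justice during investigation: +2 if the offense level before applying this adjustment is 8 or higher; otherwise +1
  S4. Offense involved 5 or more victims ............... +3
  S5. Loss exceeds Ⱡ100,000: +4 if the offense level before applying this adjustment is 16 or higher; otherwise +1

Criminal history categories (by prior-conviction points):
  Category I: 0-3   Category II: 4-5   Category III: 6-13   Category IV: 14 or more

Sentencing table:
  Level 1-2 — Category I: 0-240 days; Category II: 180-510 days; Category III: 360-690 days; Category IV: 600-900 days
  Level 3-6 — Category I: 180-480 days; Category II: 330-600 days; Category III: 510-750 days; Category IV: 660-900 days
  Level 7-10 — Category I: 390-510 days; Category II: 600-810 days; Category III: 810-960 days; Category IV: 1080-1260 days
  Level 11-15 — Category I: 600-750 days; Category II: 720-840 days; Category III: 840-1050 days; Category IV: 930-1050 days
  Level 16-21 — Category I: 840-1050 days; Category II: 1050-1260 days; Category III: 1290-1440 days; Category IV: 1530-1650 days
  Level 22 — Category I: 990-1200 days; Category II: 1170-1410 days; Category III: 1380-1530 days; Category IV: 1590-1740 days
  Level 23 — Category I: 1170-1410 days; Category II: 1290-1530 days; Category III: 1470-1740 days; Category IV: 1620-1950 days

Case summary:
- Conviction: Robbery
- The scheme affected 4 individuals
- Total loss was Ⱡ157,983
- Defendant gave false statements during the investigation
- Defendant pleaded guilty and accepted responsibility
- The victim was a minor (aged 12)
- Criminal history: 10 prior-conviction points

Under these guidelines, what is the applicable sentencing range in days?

1380-1530 days

Base offense level for robbery: 16.
S1 applies: 16 + 2 = 18.
S2 applies: 18 − 2 = 16.
S3 applies (level before this adjustment is 16 ≥ 8, so +2): 16 + 2 = 18.
S5 applies (level before this adjustment is 18 ≥ 16, so +4): 18 + 4 = 22.
Final offense level: 22.
Criminal history: 10 prior points → Category III (6-13).
Level 22 falls in the 22 band.
Grid: Level 22 × Category III = 1380-1530 days.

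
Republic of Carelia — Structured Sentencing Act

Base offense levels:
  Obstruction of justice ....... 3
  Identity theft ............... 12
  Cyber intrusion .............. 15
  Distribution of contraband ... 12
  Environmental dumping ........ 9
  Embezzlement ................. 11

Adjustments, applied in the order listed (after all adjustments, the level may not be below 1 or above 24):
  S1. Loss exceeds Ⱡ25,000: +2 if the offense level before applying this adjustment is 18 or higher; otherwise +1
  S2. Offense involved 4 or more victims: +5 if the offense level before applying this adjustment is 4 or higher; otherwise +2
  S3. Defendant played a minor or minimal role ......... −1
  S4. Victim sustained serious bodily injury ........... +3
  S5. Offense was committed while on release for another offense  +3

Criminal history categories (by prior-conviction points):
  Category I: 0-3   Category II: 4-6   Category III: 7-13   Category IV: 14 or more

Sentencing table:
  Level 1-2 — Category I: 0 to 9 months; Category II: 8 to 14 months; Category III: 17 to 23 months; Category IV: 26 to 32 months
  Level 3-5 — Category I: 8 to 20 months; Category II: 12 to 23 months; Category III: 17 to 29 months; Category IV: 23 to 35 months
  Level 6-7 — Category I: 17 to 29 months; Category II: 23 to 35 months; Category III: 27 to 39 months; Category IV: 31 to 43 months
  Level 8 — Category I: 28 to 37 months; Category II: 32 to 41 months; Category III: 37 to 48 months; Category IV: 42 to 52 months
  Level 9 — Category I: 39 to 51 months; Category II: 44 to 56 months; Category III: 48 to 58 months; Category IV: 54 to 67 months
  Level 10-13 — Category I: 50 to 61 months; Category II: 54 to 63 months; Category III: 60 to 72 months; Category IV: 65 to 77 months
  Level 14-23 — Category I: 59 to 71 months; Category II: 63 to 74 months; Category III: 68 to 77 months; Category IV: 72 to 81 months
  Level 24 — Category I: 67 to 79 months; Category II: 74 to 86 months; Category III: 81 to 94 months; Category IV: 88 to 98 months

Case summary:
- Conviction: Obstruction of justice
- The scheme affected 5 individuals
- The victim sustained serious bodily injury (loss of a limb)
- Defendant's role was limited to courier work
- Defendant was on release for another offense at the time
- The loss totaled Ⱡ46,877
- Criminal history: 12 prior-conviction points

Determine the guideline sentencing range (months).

68-77 months

Base offense level for obstruction of justice: 3.
S1 applies (level before this adjustment is 3 < 18, so +1): 3 + 1 = 4.
S2 applies (level before this adjustment is 4 ≥ 4, so +5): 4 + 5 = 9.
S3 applies: 9 − 1 = 8.
S4 applies: 8 + 3 = 11.
S5 applies: 11 + 3 = 14.
Final offense level: 14.
Criminal history: 12 prior points → Category III (7-13).
Level 14 falls in the 14-23 band.
Grid: Level 14-23 × Category III = 68-77 months.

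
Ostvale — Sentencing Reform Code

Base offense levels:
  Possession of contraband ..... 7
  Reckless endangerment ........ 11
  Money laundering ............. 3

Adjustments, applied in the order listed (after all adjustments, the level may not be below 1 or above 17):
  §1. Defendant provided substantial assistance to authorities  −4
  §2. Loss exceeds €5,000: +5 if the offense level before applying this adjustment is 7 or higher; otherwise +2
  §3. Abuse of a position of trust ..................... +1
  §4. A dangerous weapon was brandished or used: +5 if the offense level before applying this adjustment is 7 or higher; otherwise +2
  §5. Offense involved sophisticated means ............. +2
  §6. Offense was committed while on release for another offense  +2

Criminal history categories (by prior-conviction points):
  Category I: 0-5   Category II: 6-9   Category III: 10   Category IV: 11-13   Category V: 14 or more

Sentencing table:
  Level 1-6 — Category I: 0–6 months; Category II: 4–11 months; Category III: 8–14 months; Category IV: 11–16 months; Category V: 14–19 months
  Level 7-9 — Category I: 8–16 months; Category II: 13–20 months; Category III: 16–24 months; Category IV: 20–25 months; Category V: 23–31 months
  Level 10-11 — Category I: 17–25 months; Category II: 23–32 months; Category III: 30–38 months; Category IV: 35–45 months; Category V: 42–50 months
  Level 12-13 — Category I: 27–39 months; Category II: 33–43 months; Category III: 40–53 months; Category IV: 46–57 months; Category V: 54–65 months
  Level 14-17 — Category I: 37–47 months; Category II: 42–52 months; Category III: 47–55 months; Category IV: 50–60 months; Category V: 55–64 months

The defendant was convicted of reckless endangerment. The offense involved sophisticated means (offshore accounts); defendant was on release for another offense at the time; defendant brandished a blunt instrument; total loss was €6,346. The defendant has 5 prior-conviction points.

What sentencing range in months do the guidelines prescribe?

37-47 months

Base offense level for reckless endangerment: 11.
§1 does not apply.
§2 applies (level before this adjustment is 11 ≥ 7, so +5): 11 + 5 = 16.
§3 does not apply.
§4 applies (level before this adjustment is 16 ≥ 7, so +5): 16 + 5 = 21.
§5 applies: 21 + 2 = 23.
§6 applies: 23 + 2 = 25.
Level 25 exceeds the maximum of 17; capped at 17.
Final offense level: 17.
Criminal history: 5 prior points → Category I (0-5).
Level 17 falls in the 14-17 band.
Grid: Level 14-17 × Category I = 37-47 months.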